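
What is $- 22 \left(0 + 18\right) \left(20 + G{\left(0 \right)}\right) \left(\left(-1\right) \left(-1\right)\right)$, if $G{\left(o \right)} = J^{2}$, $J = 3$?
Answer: $-11484$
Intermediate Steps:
$G{\left(o \right)} = 9$ ($G{\left(o \right)} = 3^{2} = 9$)
$- 22 \left(0 + 18\right) \left(20 + G{\left(0 \right)}\right) \left(\left(-1\right) \left(-1\right)\right) = - 22 \left(0 + 18\right) \left(20 + 9\right) \left(\left(-1\right) \left(-1\right)\right) = - 22 \cdot 18 \cdot 29 \cdot 1 = \left(-22\right) 522 \cdot 1 = \left(-11484\right) 1 = -11484$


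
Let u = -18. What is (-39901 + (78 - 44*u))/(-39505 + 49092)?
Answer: -39031/9587 ≈ -4.0712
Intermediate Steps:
(-39901 + (78 - 44*u))/(-39505 + 49092) = (-39901 + (78 - 44*(-18)))/(-39505 + 49092) = (-39901 + (78 + 792))/9587 = (-39901 + 870)*(1/9587) = -39031*1/9587 = -39031/9587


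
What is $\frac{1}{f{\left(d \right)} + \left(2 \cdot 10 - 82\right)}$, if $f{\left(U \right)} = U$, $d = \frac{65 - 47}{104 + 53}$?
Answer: $- \frac{157}{9716} \approx -0.016159$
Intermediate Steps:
$d = \frac{18}{157} \approx 0.11465$
$\frac{1}{f{\left(d \right)} + \left(2 \cdot 10 - 82\right)} = \frac{1}{\frac{18}{157} + \left(2 \cdot 10 - 82\right)} = \frac{1}{\frac{18}{157} + \left(20 - 82\right)} = \frac{1}{\frac{18}{157} - 62} = \frac{1}{- \frac{9716}{157}} = - \frac{157}{9716}$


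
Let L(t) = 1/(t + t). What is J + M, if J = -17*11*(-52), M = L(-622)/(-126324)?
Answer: 1528097972545/157147056 ≈ 9724.0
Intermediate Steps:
L(t) = 1/(2*t)
M = 1/157147056 (M = ((½)/(-622))/(-126324) = ((½)*(-1/622))*(-1/126324) = -1/1244*(-1/126324) = 1/157147056 ≈ 6.3635e-9)
J = 9724 (J = -187*(-52) = 9724)
J + M = 9724 + 1/157147056 = 1528097972545/157147056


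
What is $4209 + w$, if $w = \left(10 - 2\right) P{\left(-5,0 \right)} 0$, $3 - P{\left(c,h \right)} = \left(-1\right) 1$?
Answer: $4209$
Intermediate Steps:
$P{\left(c,h \right)} = 4$ ($P{\left(c,h \right)} = 3 - \left(-1\right) 1 = 3 - -1 = 3 + 1 = 4$)
$w = 0$ ($w = \left(10 - 2\right) 4 \cdot 0 = 8 \cdot 4 \cdot 0 = 32 \cdot 0 = 0$)
$4209 + w = 4209 + 0 = 4209$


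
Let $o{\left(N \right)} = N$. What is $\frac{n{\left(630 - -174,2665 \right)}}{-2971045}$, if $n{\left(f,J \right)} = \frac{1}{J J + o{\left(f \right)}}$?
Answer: $- \frac{1}{21103418795305} \approx -4.7386 \cdot 10^{-14}$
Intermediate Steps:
$n{\left(f,J \right)} = \frac{1}{f + J^{2}}$ ($n{\left(f,J \right)} = \frac{1}{J J + f} = \frac{1}{J^{2} + f} = \frac{1}{f + J^{2}}$)
$\frac{n{\left(630 - -174,2665 \right)}}{-2971045} = \frac{1}{\left(\left(630 - -174\right) + 2665^{2}\right) \left(-2971045\right)} = \frac{1}{\left(630 + 174\right) + 7102225} \left(- \frac{1}{2971045}\right) = \frac{1}{804 + 7102225} \left(- \frac{1}{2971045}\right) = \frac{1}{7103029} \left(- \frac{1}{2971045}\right) = - \frac{1}{21103418795305}$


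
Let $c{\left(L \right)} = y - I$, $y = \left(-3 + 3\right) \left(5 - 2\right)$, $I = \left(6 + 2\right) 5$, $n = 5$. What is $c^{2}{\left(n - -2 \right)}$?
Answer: $1600$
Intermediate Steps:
$I = 40$ ($I = 8 \cdot 5 = 40$)
$y = 0$ ($y = 0 \cdot 3 = 0$)
$c{\left(L \right)} = -40$ ($c{\left(L \right)} = 0 - 40 = -40$)
$c^{2}{\left(n - -2 \right)} = \left(-40\right)^{2} = 1600$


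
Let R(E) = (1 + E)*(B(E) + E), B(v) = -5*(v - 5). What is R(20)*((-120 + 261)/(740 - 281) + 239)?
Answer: -14096390/51 ≈ -2.7640e+5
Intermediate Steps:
B(v) = 25 - 5*v (B(v) = -5*(-5 + v) = 25 - 5*v)
R(E) = (1 + E)*(25 - 4*E) (R(E) = (1 + E)*((25 - 5*E) + E) = (1 + E)*(25 - 4*E))
R(20)*((-120 + 261)/(740 - 281) + 239) = (25 - 4*20² + 21*20)*((-120 + 261)/(740 - 281) + 239) = (25 - 4*400 + 420)*(141/459 + 239) = (25 - 1600 + 420)*(141*(1/459) + 239) = -1155*(47/153 + 239) = -1155*36614/153 = -14096390/51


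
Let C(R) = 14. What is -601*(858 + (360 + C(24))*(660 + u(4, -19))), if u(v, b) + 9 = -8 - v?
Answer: -144146244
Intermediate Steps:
u(v, b) = -17 - v (u(v, b) = -9 + (-8 - v) = -17 - v)
-601*(858 + (360 + C(24))*(660 + u(4, -19))) = -601*(858 + (360 + 14)*(660 + (-17 - 1*4))) = -601*(858 + 374*(660 + (-17 - 4))) = -601*(858 + 374*(660 - 21)) = -601*(858 + 374*639) = -601*(858 + 238986) = -601*239844 = -144146244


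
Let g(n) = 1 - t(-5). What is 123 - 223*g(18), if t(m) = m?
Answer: -1215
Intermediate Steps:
g(n) = 6 (g(n) = 1 - 1*(-5) = 1 + 5 = 6)
123 - 223*g(18) = 123 - 223*6 = 123 - 1338 = -1215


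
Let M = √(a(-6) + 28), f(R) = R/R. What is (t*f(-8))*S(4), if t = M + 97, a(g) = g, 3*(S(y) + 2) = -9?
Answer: -485 - 5*√22 ≈ -508.45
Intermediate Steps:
S(y) = -5 (S(y) = -2 + (⅓)*(-9) = -2 - 3 = -5)
f(R) = 1
M = √22 (M = √(-6 + 28) = √22 ≈ 4.6904)
t = 97 + √22 (t = √22 + 97 = 97 + √22 ≈ 101.69)
(t*f(-8))*S(4) = ((97 + √22)*1)*(-5) = (97 + √22)*(-5) = -485 - 5*√22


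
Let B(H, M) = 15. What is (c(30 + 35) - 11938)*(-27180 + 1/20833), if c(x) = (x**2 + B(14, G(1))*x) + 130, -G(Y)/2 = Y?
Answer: 3741720124912/20833 ≈ 1.7961e+8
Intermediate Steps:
G(Y) = -2*Y
c(x) = 130 + x**2 + 15*x (c(x) = (x**2 + 15*x) + 130 = 130 + x**2 + 15*x)
(c(30 + 35) - 11938)*(-27180 + 1/20833) = ((130 + (30 + 35)**2 + 15*(30 + 35)) - 11938)*(-27180 + 1/20833) = ((130 + 65**2 + 15*65) - 11938)*(-27180 + 1/20833) = ((130 + 4225 + 975) - 11938)*(-566240939/20833) = (5330 - 11938)*(-566240939/20833) = -6608*(-566240939/20833) = 3741720124912/20833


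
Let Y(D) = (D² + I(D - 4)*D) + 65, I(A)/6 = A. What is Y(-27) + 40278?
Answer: 46094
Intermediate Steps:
I(A) = 6*A
Y(D) = 65 + D² + D*(-24 + 6*D) (Y(D) = (D² + (6*(D - 4))*D) + 65 = (D² + (6*(-4 + D))*D) + 65 = (D² + (-24 + 6*D)*D) + 65 = (D² + D*(-24 + 6*D)) + 65 = 65 + D² + D*(-24 + 6*D))
Y(-27) + 40278 = (65 - 24*(-27) + 7*(-27)²) + 40278 = (65 + 648 + 7*729) + 40278 = (65 + 648 + 5103) + 40278 = 5816 + 40278 = 46094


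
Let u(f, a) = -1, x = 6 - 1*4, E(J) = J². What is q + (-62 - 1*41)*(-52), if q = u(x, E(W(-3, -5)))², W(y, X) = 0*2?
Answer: 5357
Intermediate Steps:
W(y, X) = 0
x = 2 (x = 6 - 4 = 2)
q = 1 (q = (-1)² = 1)
q + (-62 - 1*41)*(-52) = 1 + (-62 - 1*41)*(-52) = 1 + (-62 - 41)*(-52) = 1 - 103*(-52) = 1 + 5356 = 5357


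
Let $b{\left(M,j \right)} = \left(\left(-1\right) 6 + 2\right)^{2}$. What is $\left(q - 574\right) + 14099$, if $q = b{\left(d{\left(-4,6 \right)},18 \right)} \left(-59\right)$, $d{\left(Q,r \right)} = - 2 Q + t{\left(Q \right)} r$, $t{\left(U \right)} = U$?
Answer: $12581$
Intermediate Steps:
$d{\left(Q,r \right)} = - 2 Q + Q r$
$b{\left(M,j \right)} = 16$ ($b{\left(M,j \right)} = \left(-6 + 2\right)^{2} = \left(-4\right)^{2} = 16$)
$q = -944$ ($q = 16 \left(-59\right) = -944$)
$\left(q - 574\right) + 14099 = \left(-944 - 574\right) + 14099 = -1518 + 14099 = 12581$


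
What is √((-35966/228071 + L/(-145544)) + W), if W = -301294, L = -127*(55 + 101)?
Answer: I*√20749100688166529678653262/8298591406 ≈ 548.9*I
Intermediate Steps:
L = -19812 (L = -127*156 = -19812)
√((-35966/228071 + L/(-145544)) + W) = √((-35966/228071 - 19812/(-145544)) - 301294) = √((-35966*1/228071 - 19812*(-1/145544)) - 301294) = √((-35966/228071 + 4953/36386) - 301294) = √(-179023213/8298591406 - 301294) = √(-2500315978102577/8298591406) = I*√20749100688166529678653262/8298591406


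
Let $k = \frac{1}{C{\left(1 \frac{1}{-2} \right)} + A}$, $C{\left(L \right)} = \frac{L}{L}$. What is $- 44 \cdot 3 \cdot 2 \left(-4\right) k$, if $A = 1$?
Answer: $528$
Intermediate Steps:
$C{\left(L \right)} = 1$
$k = \frac{1}{2}$ ($k = \frac{1}{1 + 1} = \frac{1}{2} \approx 0.5$)
$- 44 \cdot 3 \cdot 2 \left(-4\right) k = - 44 \cdot 3 \cdot 2 \left(-4\right) \frac{1}{2} = - 44 \cdot 6 \left(-4\right) \frac{1}{2} = \left(-44\right) \left(-24\right) \frac{1}{2} = 1056 \cdot \frac{1}{2} = 528$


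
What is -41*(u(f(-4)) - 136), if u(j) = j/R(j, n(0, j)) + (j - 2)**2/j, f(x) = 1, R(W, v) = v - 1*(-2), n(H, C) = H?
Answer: 11029/2 ≈ 5514.5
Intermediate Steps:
R(W, v) = 2 + v (R(W, v) = v + 2 = 2 + v)
u(j) = j/2 + (-2 + j)**2/j (u(j) = j/(2 + 0) + (j - 2)**2/j = j/2 + (-2 + j)**2/j)
-41*(u(f(-4)) - 136) = -41*(((1/2)*1 + (-2 + 1)**2/1) - 136) = -41*((1/2 + 1*(-1)**2) - 136) = -41*((1/2 + 1*1) - 136) = -41*((1/2 + 1) - 136) = -41*(3/2 - 136) = -41*(-269/2) = 11029/2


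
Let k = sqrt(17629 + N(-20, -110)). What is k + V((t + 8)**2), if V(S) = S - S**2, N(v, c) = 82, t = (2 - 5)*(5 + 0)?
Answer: -2352 + sqrt(17711) ≈ -2218.9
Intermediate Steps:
t = -15 (t = -3*5 = -15)
k = sqrt(17711) (k = sqrt(17629 + 82) = sqrt(17711) ≈ 133.08)
k + V((t + 8)**2) = sqrt(17711) + (-15 + 8)**2*(1 - (-15 + 8)**2) = sqrt(17711) + (-7)**2*(1 - 1*(-7)**2) = sqrt(17711) + 49*(1 - 1*49) = sqrt(17711) + 49*(1 - 49) = sqrt(17711) + 49*(-48) = sqrt(17711) - 2352 = -2352 + sqrt(17711)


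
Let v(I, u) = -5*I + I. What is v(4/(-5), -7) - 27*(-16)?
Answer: 2176/5 ≈ 435.20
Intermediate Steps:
v(I, u) = -4*I
v(4/(-5), -7) - 27*(-16) = -16/(-5) - 27*(-16) = -16*(-1)/5 + 432 = -4*(-4/5) + 432 = 16/5 + 432 = 2176/5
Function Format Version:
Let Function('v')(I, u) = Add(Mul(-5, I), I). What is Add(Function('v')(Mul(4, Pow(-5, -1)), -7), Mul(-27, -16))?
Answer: Rational(2176, 5) ≈ 435.20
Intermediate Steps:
Function('v')(I, u) = Mul(-4, I)
Add(Function('v')(Mul(4, Pow(-5, -1)), -7), Mul(-27, -16)) = Add(Mul(-4, Mul(4, Pow(-5, -1))), Mul(-27, -16)) = Add(Mul(-4, Mul(4, Rational(-1, 5))), 432) = Add(Mul(-4, Rational(-4, 5)), 432) = Add(Rational(16, 5), 432) = Rational(2176, 5)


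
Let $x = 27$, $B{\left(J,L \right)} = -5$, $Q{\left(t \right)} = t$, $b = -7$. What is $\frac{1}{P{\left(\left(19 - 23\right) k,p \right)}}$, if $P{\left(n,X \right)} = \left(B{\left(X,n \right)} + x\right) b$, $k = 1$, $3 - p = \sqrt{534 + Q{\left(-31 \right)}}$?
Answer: $- \frac{1}{154} \approx -0.0064935$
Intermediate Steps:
$p = 3 - \sqrt{503}$ ($p = 3 - \sqrt{534 - 31} = 3 - \sqrt{503} \approx -19.428$)
$P{\left(n,X \right)} = -154$ ($P{\left(n,X \right)} = \left(-5 + 27\right) \left(-7\right) = 22 \left(-7\right) = -154$)
$\frac{1}{P{\left(\left(19 - 23\right) k,p \right)}} = \frac{1}{-154} = - \frac{1}{154}$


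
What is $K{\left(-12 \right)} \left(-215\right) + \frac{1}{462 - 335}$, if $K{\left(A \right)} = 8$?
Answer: $- \frac{218439}{127} \approx -1720.0$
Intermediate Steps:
$K{\left(-12 \right)} \left(-215\right) + \frac{1}{462 - 335} = 8 \left(-215\right) + \frac{1}{462 - 335} = -1720 + \frac{1}{127} = - \frac{218439}{127}$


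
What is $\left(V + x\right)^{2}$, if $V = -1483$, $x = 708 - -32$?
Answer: $552049$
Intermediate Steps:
$x = 740$ ($x = 708 + 32 = 740$)
$\left(V + x\right)^{2} = \left(-1483 + 740\right)^{2} = \left(-743\right)^{2} = 552049$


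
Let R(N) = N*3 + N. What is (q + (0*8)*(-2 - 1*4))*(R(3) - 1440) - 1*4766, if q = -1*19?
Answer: 22366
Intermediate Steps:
q = -19
R(N) = 4*N (R(N) = 3*N + N = 4*N)
(q + (0*8)*(-2 - 1*4))*(R(3) - 1440) - 1*4766 = (-19 + (0*8)*(-2 - 1*4))*(4*3 - 1440) - 1*4766 = (-19 + 0*(-2 - 4))*(12 - 1440) - 4766 = (-19 + 0*(-6))*(-1428) - 4766 = (-19 + 0)*(-1428) - 4766 = -19*(-1428) - 4766 = 27132 - 4766 = 22366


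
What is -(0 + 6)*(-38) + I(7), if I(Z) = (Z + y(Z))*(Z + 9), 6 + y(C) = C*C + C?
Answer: 1140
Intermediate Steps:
y(C) = -6 + C + C² (y(C) = -6 + (C*C + C) = -6 + (C² + C) = -6 + (C + C²) = -6 + C + C²)
I(Z) = (9 + Z)*(-6 + Z² + 2*Z) (I(Z) = (Z + (-6 + Z + Z²))*(Z + 9) = (-6 + Z² + 2*Z)*(9 + Z) = (9 + Z)*(-6 + Z² + 2*Z))
-(0 + 6)*(-38) + I(7) = -(0 + 6)*(-38) + (-54 + 7³ + 11*7² + 12*7) = -1*6*(-38) + (-54 + 343 + 11*49 + 84) = -6*(-38) + (-54 + 343 + 539 + 84) = 228 + 912 = 1140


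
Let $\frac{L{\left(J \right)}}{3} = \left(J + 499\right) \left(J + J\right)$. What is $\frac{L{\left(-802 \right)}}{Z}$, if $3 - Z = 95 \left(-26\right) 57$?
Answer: $\frac{486012}{46931} \approx 10.356$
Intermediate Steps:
$Z = 140793$ ($Z = 3 - 95 \left(-26\right) 57 = 3 - \left(-2470\right) 57 = 3 - -140790 = 3 + 140790 = 140793$)
$L{\left(J \right)} = 6 J \left(499 + J\right)$ ($L{\left(J \right)} = 3 \left(J + 499\right) \left(J + J\right) = 3 \left(499 + J\right) 2 J = 3 \cdot 2 J \left(499 + J\right) = 6 J \left(499 + J\right)$)
$\frac{L{\left(-802 \right)}}{Z} = \frac{6 \left(-802\right) \left(499 - 802\right)}{140793} = 6 \left(-802\right) \left(-303\right) \frac{1}{140793} = 1458036 \cdot \frac{1}{140793} = \frac{486012}{46931}$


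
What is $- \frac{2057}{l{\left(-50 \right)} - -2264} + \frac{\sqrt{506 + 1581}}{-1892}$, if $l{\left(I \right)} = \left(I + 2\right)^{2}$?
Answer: $- \frac{2057}{4568} - \frac{\sqrt{2087}}{1892} \approx -0.47445$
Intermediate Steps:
$l{\left(I \right)} = \left(2 + I\right)^{2}$
$- \frac{2057}{l{\left(-50 \right)} - -2264} + \frac{\sqrt{506 + 1581}}{-1892} = - \frac{2057}{\left(2 - 50\right)^{2} - -2264} + \frac{\sqrt{506 + 1581}}{-1892} = - \frac{2057}{\left(-48\right)^{2} + 2264} + \sqrt{2087} \left(- \frac{1}{1892}\right) = - \frac{2057}{2304 + 2264} - \frac{\sqrt{2087}}{1892} = - \frac{2057}{4568} - \frac{\sqrt{2087}}{1892}$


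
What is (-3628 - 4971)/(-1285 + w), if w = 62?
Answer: 8599/1223 ≈ 7.0311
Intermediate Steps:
(-3628 - 4971)/(-1285 + w) = (-3628 - 4971)/(-1285 + 62) = -8599/(-1223) = -8599*(-1/1223) = 8599/1223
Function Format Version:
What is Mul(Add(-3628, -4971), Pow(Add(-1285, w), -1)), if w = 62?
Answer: Rational(8599, 1223) ≈ 7.0311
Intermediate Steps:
Mul(Add(-3628, -4971), Pow(Add(-1285, w), -1)) = Mul(Add(-3628, -4971), Pow(Add(-1285, 62), -1)) = Mul(-8599, Pow(-1223, -1)) = Mul(-8599, Rational(-1, 1223)) = Rational(8599, 1223)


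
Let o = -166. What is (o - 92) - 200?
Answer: -458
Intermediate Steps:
(o - 92) - 200 = (-166 - 92) - 200 = -258 - 200 = -458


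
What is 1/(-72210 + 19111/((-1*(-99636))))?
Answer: -99636/7194696449 ≈ -1.3849e-5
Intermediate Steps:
1/(-72210 + 19111/((-1*(-99636)))) = 1/(-72210 + 19111/99636) = 1/(-7194696449/99636) = -99636/7194696449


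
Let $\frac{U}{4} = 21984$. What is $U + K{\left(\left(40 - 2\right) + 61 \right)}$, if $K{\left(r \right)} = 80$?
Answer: $88016$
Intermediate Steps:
$U = 87936$ ($U = 4 \cdot 21984 = 87936$)
$U + K{\left(\left(40 - 2\right) + 61 \right)} = 87936 + 80 = 88016$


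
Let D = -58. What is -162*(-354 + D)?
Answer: 66744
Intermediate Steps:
-162*(-354 + D) = -162*(-354 - 58) = -162*(-412) = 66744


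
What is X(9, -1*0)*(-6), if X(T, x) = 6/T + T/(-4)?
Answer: 19/2 ≈ 9.5000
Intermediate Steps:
X(T, x) = 6/T - T/4 (X(T, x) = 6/T + T*(-1/4) = 6/T - T/4)
X(9, -1*0)*(-6) = (6/9 - 1/4*9)*(-6) = (6*(1/9) - 9/4)*(-6) = (2/3 - 9/4)*(-6) = -19/12*(-6) = 19/2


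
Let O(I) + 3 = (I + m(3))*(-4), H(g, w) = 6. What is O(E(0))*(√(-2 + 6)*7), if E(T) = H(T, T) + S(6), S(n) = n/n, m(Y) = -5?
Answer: -154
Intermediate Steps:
S(n) = 1
E(T) = 7 (E(T) = 6 + 1 = 7)
O(I) = 17 - 4*I (O(I) = -3 + (I - 5)*(-4) = -3 + (-5 + I)*(-4) = -3 + (20 - 4*I) = 17 - 4*I)
O(E(0))*(√(-2 + 6)*7) = (17 - 4*7)*(√(-2 + 6)*7) = (17 - 28)*(√4*7) = -22*7 = -11*14 = -154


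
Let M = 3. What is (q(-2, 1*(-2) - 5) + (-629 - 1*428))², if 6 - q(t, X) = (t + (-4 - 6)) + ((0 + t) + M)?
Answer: 1081600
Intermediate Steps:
q(t, X) = 13 - 2*t (q(t, X) = 6 - ((t + (-4 - 6)) + ((0 + t) + 3)) = 6 - ((t - 10) + (t + 3)) = 6 - ((-10 + t) + (3 + t)) = 6 - (-7 + 2*t) = 6 + (7 - 2*t) = 13 - 2*t)
(q(-2, 1*(-2) - 5) + (-629 - 1*428))² = ((13 - 2*(-2)) + (-629 - 1*428))² = ((13 + 4) + (-629 - 428))² = (17 - 1057)² = (-1040)² = 1081600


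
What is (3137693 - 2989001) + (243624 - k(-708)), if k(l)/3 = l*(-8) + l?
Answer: 377448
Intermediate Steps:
k(l) = -21*l (k(l) = 3*(l*(-8) + l) = 3*(-8*l + l) = 3*(-7*l) = -21*l)
(3137693 - 2989001) + (243624 - k(-708)) = (3137693 - 2989001) + (243624 - (-21)*(-708)) = 148692 + (243624 - 1*14868) = 148692 + (243624 - 14868) = 148692 + 228756 = 377448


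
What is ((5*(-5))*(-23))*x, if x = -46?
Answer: -26450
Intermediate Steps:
((5*(-5))*(-23))*x = ((5*(-5))*(-23))*(-46) = -25*(-23)*(-46) = 575*(-46) = -26450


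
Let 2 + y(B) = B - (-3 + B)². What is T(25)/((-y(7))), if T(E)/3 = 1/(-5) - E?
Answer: -378/55 ≈ -6.8727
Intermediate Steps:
T(E) = -⅗ - 3*E (T(E) = 3*(1/(-5) - E) = 3*(-⅕ - E) = -⅗ - 3*E)
y(B) = -2 + B - (-3 + B)² (y(B) = -2 + (B - (-3 + B)²) = -2 + B - (-3 + B)²)
T(25)/((-y(7))) = (-⅗ - 3*25)/((-(-2 + 7 - (-3 + 7)²))) = (-⅗ - 75)/((-(-2 + 7 - 1*4²))) = -378*(-1/(-2 + 7 - 1*16))/5 = -378*(-1/(-2 + 7 - 16))/5 = -378/(5*((-1*(-11)))) = -378/5/11 = -378/5*1/11 = -378/55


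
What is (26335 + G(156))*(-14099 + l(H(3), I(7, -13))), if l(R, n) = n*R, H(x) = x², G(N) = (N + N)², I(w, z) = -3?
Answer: -1747089554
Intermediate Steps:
G(N) = 4*N² (G(N) = (2*N)² = 4*N²)
l(R, n) = R*n
(26335 + G(156))*(-14099 + l(H(3), I(7, -13))) = (26335 + 4*156²)*(-14099 + 3²*(-3)) = (26335 + 4*24336)*(-14099 + 9*(-3)) = (26335 + 97344)*(-14099 - 27) = 123679*(-14126) = -1747089554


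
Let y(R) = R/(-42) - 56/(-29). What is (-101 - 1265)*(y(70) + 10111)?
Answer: -1201642880/87 ≈ -1.3812e+7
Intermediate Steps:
y(R) = 56/29 - R/42 (y(R) = R*(-1/42) - 56*(-1/29) = -R/42 + 56/29 = 56/29 - R/42)
(-101 - 1265)*(y(70) + 10111) = (-101 - 1265)*((56/29 - 1/42*70) + 10111) = -1366*((56/29 - 5/3) + 10111) = -1366*(23/87 + 10111) = -1366*879680/87 = -1201642880/87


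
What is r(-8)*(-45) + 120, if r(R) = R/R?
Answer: 75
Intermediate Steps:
r(R) = 1
r(-8)*(-45) + 120 = 1*(-45) + 120 = -45 + 120 = 75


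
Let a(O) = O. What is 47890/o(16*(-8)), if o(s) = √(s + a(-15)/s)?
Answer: -383120*I*√32738/16369 ≈ -4234.9*I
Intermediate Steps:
o(s) = √(s - 15/s)
47890/o(16*(-8)) = 47890/(√(16*(-8) - 15/(16*(-8)))) = 47890/(√(-128 - 15/(-128))) = 47890/(√(-128 - 15*(-1/128))) = 47890/(√(-128 + 15/128)) = 47890/(√(-16369/128)) = 47890/((I*√32738/16)) = 47890*(-8*I*√32738/16369) = -383120*I*√32738/16369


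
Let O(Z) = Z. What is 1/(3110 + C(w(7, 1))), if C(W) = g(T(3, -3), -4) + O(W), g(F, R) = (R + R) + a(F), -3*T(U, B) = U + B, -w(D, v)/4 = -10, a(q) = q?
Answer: 1/3142 ≈ 0.00031827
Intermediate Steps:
w(D, v) = 40 (w(D, v) = -4*(-10) = 40)
T(U, B) = -B/3 - U/3 (T(U, B) = -(U + B)/3 = -(B + U)/3 = -B/3 - U/3)
g(F, R) = F + 2*R (g(F, R) = (R + R) + F = 2*R + F = F + 2*R)
C(W) = -8 + W (C(W) = ((-⅓*(-3) - ⅓*3) + 2*(-4)) + W = ((1 - 1) - 8) + W = (0 - 8) + W = -8 + W)
1/(3110 + C(w(7, 1))) = 1/(3110 + (-8 + 40)) = 1/(3110 + 32) = 1/3142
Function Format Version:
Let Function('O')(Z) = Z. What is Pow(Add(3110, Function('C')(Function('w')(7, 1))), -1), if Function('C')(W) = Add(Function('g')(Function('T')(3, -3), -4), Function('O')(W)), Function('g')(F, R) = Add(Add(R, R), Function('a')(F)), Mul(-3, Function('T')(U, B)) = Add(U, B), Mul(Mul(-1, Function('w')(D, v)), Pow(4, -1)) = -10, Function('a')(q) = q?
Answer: Rational(1, 3142) ≈ 0.00031827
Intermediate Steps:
Function('w')(D, v) = 40 (Function('w')(D, v) = Mul(-4, -10) = 40)
Function('T')(U, B) = Add(Mul(Rational(-1, 3), B), Mul(Rational(-1, 3), U)) (Function('T')(U, B) = Mul(Rational(-1, 3), Add(U, B)) = Mul(Rational(-1, 3), Add(B, U)) = Add(Mul(Rational(-1, 3), B), Mul(Rational(-1, 3), U)))
Function('g')(F, R) = Add(F, Mul(2, R)) (Function('g')(F, R) = Add(Add(R, R), F) = Add(Mul(2, R), F) = Add(F, Mul(2, R)))
Function('C')(W) = Add(-8, W) (Function('C')(W) = Add(Add(Add(Mul(Rational(-1, 3), -3), Mul(Rational(-1, 3), 3)), Mul(2, -4)), W) = Add(Add(Add(1, -1), -8), W) = Add(Add(0, -8), W) = Add(-8, W))
Pow(Add(3110, Function('C')(Function('w')(7, 1))), -1) = Pow(Add(3110, Add(-8, 40)), -1) = Pow(Add(3110, 32), -1) = Pow(3142, -1) = Rational(1, 3142)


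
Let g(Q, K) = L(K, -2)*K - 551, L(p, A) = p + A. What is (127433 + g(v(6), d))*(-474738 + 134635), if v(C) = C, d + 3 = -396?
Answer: -97569088743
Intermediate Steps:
d = -399 (d = -3 - 396 = -399)
L(p, A) = A + p
g(Q, K) = -551 + K*(-2 + K) (g(Q, K) = (-2 + K)*K - 551 = K*(-2 + K) - 551 = -551 + K*(-2 + K))
(127433 + g(v(6), d))*(-474738 + 134635) = (127433 + (-551 - 399*(-2 - 399)))*(-474738 + 134635) = (127433 + (-551 - 399*(-401)))*(-340103) = (127433 + (-551 + 159999))*(-340103) = (127433 + 159448)*(-340103) = 286881*(-340103) = -97569088743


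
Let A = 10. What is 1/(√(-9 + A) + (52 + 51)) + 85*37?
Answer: 327081/104 ≈ 3145.0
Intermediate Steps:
1/(√(-9 + A) + (52 + 51)) + 85*37 = 1/(√(-9 + 10) + (52 + 51)) + 85*37 = 1/(√1 + 103) + 3145 = 1/(1 + 103) + 3145 = 1/104 + 3145 = 327081/104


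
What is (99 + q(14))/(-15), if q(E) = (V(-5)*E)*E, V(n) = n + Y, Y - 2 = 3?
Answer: -33/5 ≈ -6.6000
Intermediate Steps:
Y = 5 (Y = 2 + 3 = 5)
V(n) = 5 + n (V(n) = n + 5 = 5 + n)
q(E) = 0 (q(E) = ((5 - 5)*E)*E = (0*E)*E = 0*E = 0)
(99 + q(14))/(-15) = (99 + 0)/(-15) = -1/15*99 = -33/5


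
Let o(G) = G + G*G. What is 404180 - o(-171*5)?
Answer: -325990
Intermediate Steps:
o(G) = G + G**2
404180 - o(-171*5) = 404180 - (-171*5)*(1 - 171*5) = 404180 - (-855)*(1 - 855) = 404180 - (-855)*(-854) = 404180 - 1*730170 = 404180 - 730170 = -325990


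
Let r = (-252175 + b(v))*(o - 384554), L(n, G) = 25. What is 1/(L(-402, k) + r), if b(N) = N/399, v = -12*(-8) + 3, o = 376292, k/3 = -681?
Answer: 133/277101220729 ≈ 4.7997e-10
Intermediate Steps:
k = -2043 (k = 3*(-681) = -2043)
v = 99 (v = 96 + 3 = 99)
b(N) = N/399 (b(N) = N*(1/399) = N/399)
r = 277101217404/133 (r = (-252175 + (1/399)*99)*(376292 - 384554) = (-252175 + 33/133)*(-8262) = -33539242/133*(-8262) = 277101217404/133 ≈ 2.0835e+9)
1/(L(-402, k) + r) = 1/(25 + 277101217404/133) = 1/(277101220729/133) = 133/277101220729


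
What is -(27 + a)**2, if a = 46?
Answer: -5329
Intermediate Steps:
-(27 + a)**2 = -(27 + 46)**2 = -1*73**2 = -1*5329 = -5329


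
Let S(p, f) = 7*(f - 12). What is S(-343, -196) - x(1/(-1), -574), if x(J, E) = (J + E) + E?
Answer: -307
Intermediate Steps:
x(J, E) = J + 2*E (x(J, E) = (E + J) + E = J + 2*E)
S(p, f) = -84 + 7*f (S(p, f) = 7*(-12 + f) = -84 + 7*f)
S(-343, -196) - x(1/(-1), -574) = (-84 + 7*(-196)) - (1/(-1) + 2*(-574)) = (-84 - 1372) - (-1 - 1148) = -1456 - 1*(-1149) = -1456 + 1149 = -307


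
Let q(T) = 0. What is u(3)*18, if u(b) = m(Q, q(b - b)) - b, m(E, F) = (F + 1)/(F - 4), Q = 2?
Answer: -117/2 ≈ -58.500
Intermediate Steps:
m(E, F) = (1 + F)/(-4 + F)
u(b) = -¼ - b (u(b) = (1 + 0)/(-4 + 0) - b = 1/(-4) - b = -¼*1 - b = -¼ - b)
u(3)*18 = (-¼ - 1*3)*18 = (-¼ - 3)*18 = -13/4*18 = -117/2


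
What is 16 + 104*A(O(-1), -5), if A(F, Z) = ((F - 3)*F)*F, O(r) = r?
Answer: -400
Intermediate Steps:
A(F, Z) = F**2*(-3 + F) (A(F, Z) = ((-3 + F)*F)*F = (F*(-3 + F))*F = F**2*(-3 + F))
16 + 104*A(O(-1), -5) = 16 + 104*((-1)**2*(-3 - 1)) = 16 + 104*(1*(-4)) = 16 + 104*(-4) = 16 - 416 = -400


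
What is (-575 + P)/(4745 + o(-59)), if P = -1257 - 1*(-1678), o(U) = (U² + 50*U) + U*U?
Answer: -22/1251 ≈ -0.017586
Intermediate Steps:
o(U) = 2*U² + 50*U (o(U) = (U² + 50*U) + U² = 2*U² + 50*U)
P = 421 (P = -1257 + 1678 = 421)
(-575 + P)/(4745 + o(-59)) = (-575 + 421)/(4745 + 2*(-59)*(25 - 59)) = -154/(4745 + 2*(-59)*(-34)) = -154/(4745 + 4012) = -154/8757 = -154*1/8757 = -22/1251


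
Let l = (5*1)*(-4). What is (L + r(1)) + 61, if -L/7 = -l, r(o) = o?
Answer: -78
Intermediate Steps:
l = -20 (l = 5*(-4) = -20)
L = -140 (L = -(-7)*(-20) = -7*20 = -140)
(L + r(1)) + 61 = (-140 + 1) + 61 = -139 + 61 = -78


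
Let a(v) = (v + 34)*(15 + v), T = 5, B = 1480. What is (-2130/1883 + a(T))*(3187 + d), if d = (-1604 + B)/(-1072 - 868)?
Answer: 64770777396/26093 ≈ 2.4823e+6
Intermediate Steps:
a(v) = (15 + v)*(34 + v) (a(v) = (34 + v)*(15 + v) = (15 + v)*(34 + v))
d = 31/485 (d = (-1604 + 1480)/(-1072 - 868) = -124/(-1940) = -124*(-1/1940) = 31/485 ≈ 0.063918)
(-2130/1883 + a(T))*(3187 + d) = (-2130/1883 + (510 + 5² + 49*5))*(3187 + 31/485) = (-2130*1/1883 + (510 + 25 + 245))*(1545726/485) = (-2130/1883 + 780)*(1545726/485) = (1466610/1883)*(1545726/485) = 64770777396/26093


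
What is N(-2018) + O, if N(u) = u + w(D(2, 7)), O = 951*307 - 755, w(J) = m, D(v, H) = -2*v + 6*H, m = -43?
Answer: 289141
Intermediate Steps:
w(J) = -43
O = 291202 (O = 291957 - 755 = 291202)
N(u) = -43 + u (N(u) = u - 43 = -43 + u)
N(-2018) + O = (-43 - 2018) + 291202 = -2061 + 291202 = 289141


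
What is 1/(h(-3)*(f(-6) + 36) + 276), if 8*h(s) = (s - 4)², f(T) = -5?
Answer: 8/3727 ≈ 0.0021465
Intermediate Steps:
h(s) = (-4 + s)²/8 (h(s) = (s - 4)²/8 = (-4 + s)²/8)
1/(h(-3)*(f(-6) + 36) + 276) = 1/(((-4 - 3)²/8)*(-5 + 36) + 276) = 1/(((⅛)*(-7)²)*31 + 276) = 1/(((⅛)*49)*31 + 276) = 1/((49/8)*31 + 276) = 1/(1519/8 + 276) = 1/(3727/8) = 8/3727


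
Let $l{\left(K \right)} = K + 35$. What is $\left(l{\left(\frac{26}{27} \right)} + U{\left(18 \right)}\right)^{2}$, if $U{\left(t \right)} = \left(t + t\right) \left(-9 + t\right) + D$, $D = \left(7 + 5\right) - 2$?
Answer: $\frac{99780121}{729} \approx 1.3687 \cdot 10^{5}$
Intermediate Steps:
$l{\left(K \right)} = 35 + K$
$D = 10$ ($D = 12 - 2 = 10$)
$U{\left(t \right)} = 10 + 2 t \left(-9 + t\right)$ ($U{\left(t \right)} = \left(t + t\right) \left(-9 + t\right) + 10 = 2 t \left(-9 + t\right) + 10 = 10 + 2 t \left(-9 + t\right)$)
$\left(l{\left(\frac{26}{27} \right)} + U{\left(18 \right)}\right)^{2} = \left(\left(35 + \frac{26}{27}\right) + \left(10 - 324 + 2 \cdot 18^{2}\right)\right)^{2} = \left(\left(35 + 26 \cdot \frac{1}{27}\right) + \left(10 - 324 + 2 \cdot 324\right)\right)^{2} = \left(\left(35 + \frac{26}{27}\right) + \left(10 - 324 + 648\right)\right)^{2} = \left(\frac{971}{27} + 334\right)^{2} = \left(\frac{9989}{27}\right)^{2} = \frac{99780121}{729}$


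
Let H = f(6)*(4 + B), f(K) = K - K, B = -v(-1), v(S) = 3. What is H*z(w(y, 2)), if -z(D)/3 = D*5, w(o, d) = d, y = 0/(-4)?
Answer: 0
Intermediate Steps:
y = 0 (y = 0*(-¼) = 0)
B = -3 (B = -1*3 = -3)
f(K) = 0
z(D) = -15*D (z(D) = -3*D*5 = -15*D)
H = 0 (H = 0*(4 - 3) = 0*1 = 0)
H*z(w(y, 2)) = 0*(-15*2) = 0*(-30) = 0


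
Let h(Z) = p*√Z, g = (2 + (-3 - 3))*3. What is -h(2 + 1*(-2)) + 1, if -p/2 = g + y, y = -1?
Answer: 1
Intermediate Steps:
g = -12 (g = (2 - 6)*3 = -4*3 = -12)
p = 26 (p = -2*(-12 - 1) = -2*(-13) = 26)
h(Z) = 26*√Z
-h(2 + 1*(-2)) + 1 = -26*√(2 + 1*(-2)) + 1 = -26*√(2 - 2) + 1 = -26*√0 + 1 = -26*0 + 1 = -1*0 + 1 = 0 + 1 = 1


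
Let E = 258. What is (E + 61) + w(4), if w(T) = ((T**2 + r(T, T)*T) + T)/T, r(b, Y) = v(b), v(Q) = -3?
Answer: 321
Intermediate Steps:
r(b, Y) = -3
w(T) = (T**2 - 2*T)/T (w(T) = ((T**2 - 3*T) + T)/T = (T**2 - 2*T)/T)
(E + 61) + w(4) = (258 + 61) + (-2 + 4) = 319 + 2 = 321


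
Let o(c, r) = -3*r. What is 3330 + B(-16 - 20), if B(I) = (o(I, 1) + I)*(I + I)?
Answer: 6138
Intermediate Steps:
B(I) = 2*I*(-3 + I) (B(I) = (-3*1 + I)*(I + I) = (-3 + I)*(2*I) = 2*I*(-3 + I))
3330 + B(-16 - 20) = 3330 + 2*(-16 - 20)*(-3 + (-16 - 20)) = 3330 + 2*(-36)*(-3 - 36) = 3330 + 2*(-36)*(-39) = 3330 + 2808 = 6138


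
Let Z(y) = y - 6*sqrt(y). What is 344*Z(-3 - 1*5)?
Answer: -2752 - 4128*I*sqrt(2) ≈ -2752.0 - 5837.9*I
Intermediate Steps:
344*Z(-3 - 1*5) = 344*((-3 - 1*5) - 6*sqrt(-3 - 1*5)) = 344*((-3 - 5) - 6*sqrt(-3 - 5)) = 344*(-8 - 12*I*sqrt(2)) = -2752 - 4128*I*sqrt(2)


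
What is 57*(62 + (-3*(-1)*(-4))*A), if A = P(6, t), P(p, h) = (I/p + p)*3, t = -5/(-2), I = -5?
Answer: -7068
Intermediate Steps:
t = 5/2 (t = -5*(-½) = 5/2 ≈ 2.5000)
P(p, h) = -15/p + 3*p (P(p, h) = (-5/p + p)*3 = (p - 5/p)*3 = -15/p + 3*p)
A = 31/2 (A = -15/6 + 3*6 = -15*⅙ + 18 = -5/2 + 18 = 31/2 ≈ 15.500)
57*(62 + (-3*(-1)*(-4))*A) = 57*(62 + (-3*(-1)*(-4))*(31/2)) = 57*(62 + (3*(-4))*(31/2)) = 57*(62 - 12*31/2) = 57*(62 - 186) = 57*(-124) = -7068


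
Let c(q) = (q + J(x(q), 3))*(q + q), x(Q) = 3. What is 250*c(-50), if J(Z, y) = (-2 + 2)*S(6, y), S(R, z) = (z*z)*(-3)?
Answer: 1250000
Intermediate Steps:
S(R, z) = -3*z² (S(R, z) = z²*(-3) = -3*z²)
J(Z, y) = 0 (J(Z, y) = (-2 + 2)*(-3*y²) = 0*(-3*y²) = 0)
c(q) = 2*q² (c(q) = (q + 0)*(q + q) = q*(2*q) = 2*q²)
250*c(-50) = 250*(2*(-50)²) = 250*(2*2500) = 250*5000 = 1250000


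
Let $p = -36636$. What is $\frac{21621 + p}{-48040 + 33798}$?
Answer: $\frac{15015}{14242} \approx 1.0543$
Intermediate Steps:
$\frac{21621 + p}{-48040 + 33798} = \frac{21621 - 36636}{-48040 + 33798} = - \frac{15015}{-14242} = \left(-15015\right) \left(- \frac{1}{14242}\right) = \frac{15015}{14242}$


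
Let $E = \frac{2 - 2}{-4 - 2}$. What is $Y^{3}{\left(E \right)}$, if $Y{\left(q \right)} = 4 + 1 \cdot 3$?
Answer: $343$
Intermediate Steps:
$E = 0$ ($E = \frac{0}{-6} = 0 \left(- \frac{1}{6}\right) = 0$)
$Y{\left(q \right)} = 7$ ($Y{\left(q \right)} = 4 + 3 = 7$)
$Y^{3}{\left(E \right)} = 7^{3} = 343$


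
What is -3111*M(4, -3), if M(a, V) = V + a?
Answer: -3111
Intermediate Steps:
-3111*M(4, -3) = -3111*(-3 + 4) = -3111*1 = -3111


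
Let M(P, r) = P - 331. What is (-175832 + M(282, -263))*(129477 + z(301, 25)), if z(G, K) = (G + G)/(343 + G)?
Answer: -45545417295/2 ≈ -2.2773e+10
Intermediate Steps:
z(G, K) = 2*G/(343 + G) (z(G, K) = (2*G)/(343 + G) = 2*G/(343 + G))
M(P, r) = -331 + P
(-175832 + M(282, -263))*(129477 + z(301, 25)) = (-175832 + (-331 + 282))*(129477 + 2*301/(343 + 301)) = (-175832 - 49)*(129477 + 2*301/644) = -175881*(129477 + 2*301*(1/644)) = -175881*(129477 + 43/46) = -175881*5955985/46 = -45545417295/2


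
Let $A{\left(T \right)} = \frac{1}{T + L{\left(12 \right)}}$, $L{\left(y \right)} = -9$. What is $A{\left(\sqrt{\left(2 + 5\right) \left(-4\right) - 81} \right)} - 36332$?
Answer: $- \frac{6903089}{190} - \frac{i \sqrt{109}}{190} \approx -36332.0 - 0.054949 i$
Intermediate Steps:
$A{\left(T \right)} = \frac{1}{-9 + T}$ ($A{\left(T \right)} = \frac{1}{T - 9} = \frac{1}{-9 + T}$)
$A{\left(\sqrt{\left(2 + 5\right) \left(-4\right) - 81} \right)} - 36332 = \frac{1}{-9 + \sqrt{\left(2 + 5\right) \left(-4\right) - 81}} - 36332 = \frac{1}{-9 + \sqrt{7 \left(-4\right) - 81}} - 36332 = \frac{1}{-9 + \sqrt{-28 - 81}} - 36332 = \frac{1}{-9 + \sqrt{-109}} - 36332 = \frac{1}{-9 + i \sqrt{109}} - 36332 = -36332 + \frac{1}{-9 + i \sqrt{109}}$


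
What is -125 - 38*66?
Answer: -2633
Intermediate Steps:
-125 - 38*66 = -125 - 2508 = -2633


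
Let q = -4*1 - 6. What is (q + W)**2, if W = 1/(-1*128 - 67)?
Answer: 3806401/38025 ≈ 100.10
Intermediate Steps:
W = -1/195 (W = 1/(-128 - 67) = 1/(-195) = -1/195 ≈ -0.0051282)
q = -10 (q = -4 - 6 = -10)
(q + W)**2 = (-10 - 1/195)**2 = (-1951/195)**2 = 3806401/38025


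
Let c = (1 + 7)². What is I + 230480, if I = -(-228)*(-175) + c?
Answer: 190644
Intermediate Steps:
c = 64 (c = 8² = 64)
I = -39836 (I = -(-228)*(-175) + 64 = -228*175 + 64 = -39900 + 64 = -39836)
I + 230480 = -39836 + 230480 = 190644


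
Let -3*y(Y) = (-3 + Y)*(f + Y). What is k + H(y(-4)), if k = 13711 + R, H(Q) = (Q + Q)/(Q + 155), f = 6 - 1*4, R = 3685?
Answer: 7845568/451 ≈ 17396.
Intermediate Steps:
f = 2 (f = 6 - 4 = 2)
y(Y) = -(-3 + Y)*(2 + Y)/3
H(Q) = 2*Q/(155 + Q) (H(Q) = (2*Q)/(155 + Q) = 2*Q/(155 + Q))
k = 17396 (k = 13711 + 3685 = 17396)
k + H(y(-4)) = 17396 + 2*(2 - 1/3*(-4)**2 + (1/3)*(-4))/(155 + (2 - 1/3*(-4)**2 + (1/3)*(-4))) = 17396 + 2*(2 - 1/3*16 - 4/3)/(155 + (2 - 1/3*16 - 4/3)) = 17396 + 2*(2 - 16/3 - 4/3)/(155 + (2 - 16/3 - 4/3)) = 17396 + 2*(-14/3)/(155 - 14/3) = 17396 + 2*(-14/3)/(451/3) = 17396 + 2*(-14/3)*(3/451) = 17396 - 28/451 = 7845568/451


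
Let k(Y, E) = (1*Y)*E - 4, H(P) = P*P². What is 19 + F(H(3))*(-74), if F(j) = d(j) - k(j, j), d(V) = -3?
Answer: 53891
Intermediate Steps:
H(P) = P³
k(Y, E) = -4 + E*Y (k(Y, E) = Y*E - 4 = E*Y - 4 = -4 + E*Y)
F(j) = 1 - j² (F(j) = -3 - (-4 + j*j) = -3 - (-4 + j²) = -3 + (4 - j²) = 1 - j²)
19 + F(H(3))*(-74) = 19 + (1 - (3³)²)*(-74) = 19 + (1 - 1*27²)*(-74) = 19 + (1 - 1*729)*(-74) = 19 + (1 - 729)*(-74) = 19 - 728*(-74) = 19 + 53872 = 53891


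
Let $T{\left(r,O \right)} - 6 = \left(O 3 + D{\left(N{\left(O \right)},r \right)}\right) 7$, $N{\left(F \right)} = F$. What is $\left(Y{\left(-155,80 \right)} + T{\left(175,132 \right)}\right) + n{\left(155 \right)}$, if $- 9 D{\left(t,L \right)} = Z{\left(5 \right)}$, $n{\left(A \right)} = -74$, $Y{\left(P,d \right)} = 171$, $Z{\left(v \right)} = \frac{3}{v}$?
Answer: $\frac{43118}{15} \approx 2874.5$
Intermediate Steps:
$D{\left(t,L \right)} = - \frac{1}{15}$ ($D{\left(t,L \right)} = - \frac{3 \cdot \frac{1}{5}}{9} = \left(- \frac{1}{9}\right) \frac{3}{5} = - \frac{1}{15}$)
$T{\left(r,O \right)} = \frac{83}{15} + 21 O$ ($T{\left(r,O \right)} = 6 + \left(O 3 - \frac{1}{15}\right) 7 = 6 + \left(3 O - \frac{1}{15}\right) 7 = 6 + \left(- \frac{1}{15} + 3 O\right) 7 = 6 + \left(- \frac{7}{15} + 21 O\right) = \frac{83}{15} + 21 O$)
$\left(Y{\left(-155,80 \right)} + T{\left(175,132 \right)}\right) + n{\left(155 \right)} = \left(171 + \left(\frac{83}{15} + 21 \cdot 132\right)\right) - 74 = \left(171 + \left(\frac{83}{15} + 2772\right)\right) - 74 = \left(171 + \frac{41663}{15}\right) - 74 = \frac{44228}{15} - 74 = \frac{43118}{15}$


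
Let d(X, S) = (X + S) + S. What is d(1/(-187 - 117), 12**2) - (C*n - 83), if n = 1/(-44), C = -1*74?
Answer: 1234989/3344 ≈ 369.31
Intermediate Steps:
C = -74
d(X, S) = X + 2*S (d(X, S) = (S + X) + S = X + 2*S)
n = -1/44 ≈ -0.022727
d(1/(-187 - 117), 12**2) - (C*n - 83) = (1/(-187 - 117) + 2*12**2) - (-74*(-1/44) - 83) = (1/(-304) + 2*144) - (37/22 - 83) = (-1/304 + 288) - 1*(-1789/22) = 87551/304 + 1789/22 = 1234989/3344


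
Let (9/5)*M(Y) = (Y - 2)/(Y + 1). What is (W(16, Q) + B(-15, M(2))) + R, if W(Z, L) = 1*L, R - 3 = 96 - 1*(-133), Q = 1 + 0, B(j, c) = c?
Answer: 233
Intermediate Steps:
M(Y) = 5*(-2 + Y)/(9*(1 + Y)) (M(Y) = 5*((Y - 2)/(Y + 1))/9 = 5*((-2 + Y)/(1 + Y))/9 = 5*(-2 + Y)/(9*(1 + Y)))
Q = 1
R = 232 (R = 3 + (96 - 1*(-133)) = 3 + (96 + 133) = 3 + 229 = 232)
W(Z, L) = L
(W(16, Q) + B(-15, M(2))) + R = (1 + 5*(-2 + 2)/(9*(1 + 2))) + 232 = (1 + (5/9)*0/3) + 232 = (1 + (5/9)*(1/3)*0) + 232 = (1 + 0) + 232 = 1 + 232 = 233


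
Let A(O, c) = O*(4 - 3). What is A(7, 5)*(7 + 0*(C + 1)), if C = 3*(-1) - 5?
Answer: 49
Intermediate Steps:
C = -8 (C = -3 - 5 = -8)
A(O, c) = O (A(O, c) = O*1 = O)
A(7, 5)*(7 + 0*(C + 1)) = 7*(7 + 0*(-8 + 1)) = 7*(7 + 0*(-7)) = 7*(7 + 0) = 7*7 = 49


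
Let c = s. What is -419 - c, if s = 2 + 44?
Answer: -465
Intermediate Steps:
s = 46
c = 46
-419 - c = -419 - 1*46 = -419 - 46 = -465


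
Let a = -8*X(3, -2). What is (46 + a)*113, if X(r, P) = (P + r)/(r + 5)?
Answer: 5085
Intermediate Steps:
X(r, P) = (P + r)/(5 + r)
a = -1 (a = -8*(-2 + 3)/(5 + 3) = -8/8 = -1 ≈ -1.0000)
(46 + a)*113 = (46 - 1)*113 = 45*113 = 5085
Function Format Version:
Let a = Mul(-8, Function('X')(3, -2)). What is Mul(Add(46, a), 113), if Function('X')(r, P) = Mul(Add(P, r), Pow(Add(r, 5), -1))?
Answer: 5085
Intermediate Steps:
Function('X')(r, P) = Mul(Pow(Add(5, r), -1), Add(P, r)) (Function('X')(r, P) = Mul(Add(P, r), Pow(Add(5, r), -1)) = Mul(Pow(Add(5, r), -1), Add(P, r)))
a = -1 (a = Mul(-8, Mul(Pow(Add(5, 3), -1), Add(-2, 3))) = Mul(-8, Mul(Pow(8, -1), 1)) = Mul(-8, Mul(Rational(1, 8), 1)) = Mul(-8, Rational(1, 8)) = -1)
Mul(Add(46, a), 113) = Mul(Add(46, -1), 113) = Mul(45, 113) = 5085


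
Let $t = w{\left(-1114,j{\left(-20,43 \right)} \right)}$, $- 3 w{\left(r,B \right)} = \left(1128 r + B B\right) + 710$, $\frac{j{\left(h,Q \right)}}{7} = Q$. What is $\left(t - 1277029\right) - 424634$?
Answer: $-1313236$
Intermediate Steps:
$j{\left(h,Q \right)} = 7 Q$
$w{\left(r,B \right)} = - \frac{710}{3} - 376 r - \frac{B^{2}}{3}$ ($w{\left(r,B \right)} = - \frac{\left(1128 r + B B\right) + 710}{3} = - \frac{\left(1128 r + B^{2}\right) + 710}{3} = - \frac{\left(B^{2} + 1128 r\right) + 710}{3} = - \frac{710 + B^{2} + 1128 r}{3} = - \frac{710}{3} - 376 r - \frac{B^{2}}{3}$)
$t = 388427$ ($t = - \frac{710}{3} - -418864 - \frac{\left(7 \cdot 43\right)^{2}}{3} = - \frac{710}{3} + 418864 - \frac{301^{2}}{3} = - \frac{710}{3} + 418864 - \frac{90601}{3} = 388427$)
$\left(t - 1277029\right) - 424634 = \left(388427 - 1277029\right) - 424634 = -888602 - 424634 = -1313236$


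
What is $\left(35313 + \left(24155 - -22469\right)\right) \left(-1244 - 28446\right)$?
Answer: $-2432709530$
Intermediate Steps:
$\left(35313 + \left(24155 - -22469\right)\right) \left(-1244 - 28446\right) = \left(35313 + \left(24155 + 22469\right)\right) \left(-29690\right) = \left(35313 + 46624\right) \left(-29690\right) = 81937 \left(-29690\right) = -2432709530$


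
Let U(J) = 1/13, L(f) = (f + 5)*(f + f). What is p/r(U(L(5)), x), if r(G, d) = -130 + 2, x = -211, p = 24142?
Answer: -12071/64 ≈ -188.61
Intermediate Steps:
L(f) = 2*f*(5 + f) (L(f) = (5 + f)*(2*f) = 2*f*(5 + f))
U(J) = 1/13
r(G, d) = -128
p/r(U(L(5)), x) = 24142/(-128) = 24142*(-1/128) = -12071/64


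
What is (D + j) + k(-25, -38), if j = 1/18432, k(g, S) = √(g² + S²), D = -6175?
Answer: -113817599/18432 + √2069 ≈ -6129.5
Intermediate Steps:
k(g, S) = √(S² + g²)
j = 1/18432 ≈ 5.4253e-5
(D + j) + k(-25, -38) = (-6175 + 1/18432) + √((-38)² + (-25)²) = -113817599/18432 + √(1444 + 625) = -113817599/18432 + √2069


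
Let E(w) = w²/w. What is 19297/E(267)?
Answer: 19297/267 ≈ 72.273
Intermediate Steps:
E(w) = w
19297/E(267) = 19297/267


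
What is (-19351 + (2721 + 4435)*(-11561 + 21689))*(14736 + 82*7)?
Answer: 1109310806270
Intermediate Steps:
(-19351 + (2721 + 4435)*(-11561 + 21689))*(14736 + 82*7) = (-19351 + 7156*10128)*(14736 + 574) = (-19351 + 72475968)*15310 = 72456617*15310 = 1109310806270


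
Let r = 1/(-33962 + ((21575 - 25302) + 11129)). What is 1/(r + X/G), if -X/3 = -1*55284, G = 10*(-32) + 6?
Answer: -4169920/2202514717 ≈ -0.0018933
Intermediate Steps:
G = -314 (G = -320 + 6 = -314)
X = 165852 (X = -(-3)*55284 = -3*(-55284) = 165852)
r = -1/26560 (r = 1/(-33962 + (-3727 + 11129)) = 1/(-33962 + 7402) = 1/(-26560) = -1/26560 ≈ -3.7651e-5)
1/(r + X/G) = 1/(-1/26560 + 165852/(-314)) = 1/(-1/26560 + 165852*(-1/314)) = 1/(-1/26560 - 82926/157) = 1/(-2202514717/4169920) = -4169920/2202514717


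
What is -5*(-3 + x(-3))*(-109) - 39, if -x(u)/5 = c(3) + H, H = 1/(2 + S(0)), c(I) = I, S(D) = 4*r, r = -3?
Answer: -19153/2 ≈ -9576.5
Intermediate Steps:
S(D) = -12 (S(D) = 4*(-3) = -12)
H = -1/10 (H = 1/(2 - 12) = 1/(-10) = -1/10 ≈ -0.10000)
x(u) = -29/2 (x(u) = -5*(3 - 1/10) = -5*29/10 = -29/2)
-5*(-3 + x(-3))*(-109) - 39 = -5*(-3 - 29/2)*(-109) - 39 = -5*(-35/2)*(-109) - 39 = (175/2)*(-109) - 39 = -19075/2 - 39 = -19153/2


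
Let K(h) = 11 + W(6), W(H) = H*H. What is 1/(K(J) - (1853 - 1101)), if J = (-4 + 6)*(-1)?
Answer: -1/705 ≈ -0.0014184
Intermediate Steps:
J = -2 (J = 2*(-1) = -2)
W(H) = H**2
K(h) = 47 (K(h) = 11 + 6**2 = 11 + 36 = 47)
1/(K(J) - (1853 - 1101)) = 1/(47 - (1853 - 1101)) = 1/(47 - 1*752) = 1/(47 - 752) = 1/(-705) = -1/705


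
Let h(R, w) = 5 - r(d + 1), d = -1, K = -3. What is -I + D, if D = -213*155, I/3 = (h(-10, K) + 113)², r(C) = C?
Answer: -74787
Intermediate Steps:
h(R, w) = 5 (h(R, w) = 5 - (-1 + 1) = 5 - 1*0 = 5 + 0 = 5)
I = 41772 (I = 3*(5 + 113)² = 3*118² = 3*13924 = 41772)
D = -33015
-I + D = -1*41772 - 33015 = -41772 - 33015 = -74787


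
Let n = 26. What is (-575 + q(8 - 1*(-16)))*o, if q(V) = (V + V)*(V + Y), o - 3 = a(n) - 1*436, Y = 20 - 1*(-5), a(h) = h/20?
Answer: -7671309/10 ≈ -7.6713e+5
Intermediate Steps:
a(h) = h/20 (a(h) = h*(1/20) = h/20)
Y = 25 (Y = 20 + 5 = 25)
o = -4317/10 (o = 3 + ((1/20)*26 - 1*436) = 3 + (13/10 - 436) = 3 - 4347/10 = -4317/10 ≈ -431.70)
q(V) = 2*V*(25 + V) (q(V) = (V + V)*(V + 25) = (2*V)*(25 + V) = 2*V*(25 + V))
(-575 + q(8 - 1*(-16)))*o = (-575 + 2*(8 - 1*(-16))*(25 + (8 - 1*(-16))))*(-4317/10) = (-575 + 2*(8 + 16)*(25 + (8 + 16)))*(-4317/10) = (-575 + 2*24*(25 + 24))*(-4317/10) = (-575 + 2*24*49)*(-4317/10) = (-575 + 2352)*(-4317/10) = 1777*(-4317/10) = -7671309/10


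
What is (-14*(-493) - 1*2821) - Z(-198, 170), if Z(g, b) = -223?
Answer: 4304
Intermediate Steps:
(-14*(-493) - 1*2821) - Z(-198, 170) = (-14*(-493) - 1*2821) - 1*(-223) = (6902 - 2821) + 223 = 4081 + 223 = 4304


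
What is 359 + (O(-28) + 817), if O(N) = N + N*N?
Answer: 1932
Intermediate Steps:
O(N) = N + N²
359 + (O(-28) + 817) = 359 + (-28*(1 - 28) + 817) = 359 + (-28*(-27) + 817) = 359 + (756 + 817) = 359 + 1573 = 1932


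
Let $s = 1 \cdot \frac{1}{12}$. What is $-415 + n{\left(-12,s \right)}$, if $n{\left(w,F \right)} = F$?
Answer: $- \frac{4979}{12} \approx -414.92$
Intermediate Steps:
$s = \frac{1}{12}$ ($s = 1 \cdot \frac{1}{12} = \frac{1}{12} \approx 0.083333$)
$-415 + n{\left(-12,s \right)} = -415 + \frac{1}{12} = - \frac{4979}{12}$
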